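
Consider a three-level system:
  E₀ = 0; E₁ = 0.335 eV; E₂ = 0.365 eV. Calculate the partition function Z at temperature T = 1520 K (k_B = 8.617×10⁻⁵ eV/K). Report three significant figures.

k_BT = 8.617×10⁻⁵ × 1520 K = 0.13098 eV.
Eᵢ/kT = 0, 2.5576, 2.7867.
Z = Σ e^(−Eᵢ/kT) = e^(−0) + e^(−2.5576) + e^(−2.7867) = 1.0000 + 0.077490 + 0.061624 = 1.1391.

Z = 1.14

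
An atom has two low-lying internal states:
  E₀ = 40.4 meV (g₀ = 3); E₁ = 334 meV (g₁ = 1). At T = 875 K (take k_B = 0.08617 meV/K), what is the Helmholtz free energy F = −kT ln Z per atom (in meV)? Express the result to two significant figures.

-43 meV

k_BT = 0.08617 × 875 K = 75.40 meV.
Eᵢ/kT = 0.5358, 4.430.
Z = Σ gᵢe^(−Eᵢ/kT) = 3·e^(−0.5358) + 1·e^(−4.430) = 1.756 + 0.01191 = 1.768.
F = −kT ln Z = −75.40 × ln(1.768) = −75.40 × 0.5698 = -43 meV.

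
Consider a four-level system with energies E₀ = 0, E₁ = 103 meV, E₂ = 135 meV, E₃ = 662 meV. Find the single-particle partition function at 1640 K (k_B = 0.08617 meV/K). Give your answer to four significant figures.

k_BT = 0.08617 × 1640 K = 141.319 meV.
Eᵢ/kT = 0, 0.728848, 0.955286, 4.68444.
Z = Σ e^(−Eᵢ/kT) = e^(−0) + e^(−0.728848) + e^(−0.955286) + e^(−4.68444) = 1.00000 + 0.482464 + 0.384702 + 0.00923791 = 1.87640.

Z = 1.876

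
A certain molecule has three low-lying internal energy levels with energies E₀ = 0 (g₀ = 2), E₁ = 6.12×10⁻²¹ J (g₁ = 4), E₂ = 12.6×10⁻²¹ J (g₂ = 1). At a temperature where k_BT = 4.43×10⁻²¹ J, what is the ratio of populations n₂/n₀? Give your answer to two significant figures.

0.029

n₂/n₀ = (g₂/g₀) exp[−(E₂−E₀)/kT] = (1/2) × exp(−(12.6 ×10⁻²¹ J)/(4.43 ×10⁻²¹ J)) = (1/2) × exp(-2.844) = 0.029.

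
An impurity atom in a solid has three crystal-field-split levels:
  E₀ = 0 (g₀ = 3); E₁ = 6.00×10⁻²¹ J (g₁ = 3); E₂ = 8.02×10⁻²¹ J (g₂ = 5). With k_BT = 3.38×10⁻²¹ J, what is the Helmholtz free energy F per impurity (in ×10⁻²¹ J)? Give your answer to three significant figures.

-4.66 ×10⁻²¹ J

Eᵢ/kT = 0, 1.7751, 2.3728.
Z = Σ gᵢe^(−Eᵢ/kT) = 3·e^(−0) + 3·e^(−1.7751) + 5·e^(−2.3728) = 3.0000 + 0.50840 + 0.46610 = 3.9745.
F = −kT ln Z = −3.38 × ln(3.9745) = −3.38 × 1.3799 = -4.66 ×10⁻²¹ J.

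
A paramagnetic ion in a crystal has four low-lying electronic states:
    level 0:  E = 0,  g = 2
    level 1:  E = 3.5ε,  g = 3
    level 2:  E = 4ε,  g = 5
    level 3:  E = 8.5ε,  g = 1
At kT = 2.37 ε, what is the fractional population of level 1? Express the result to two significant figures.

0.19

Eᵢ/kT = 0, 1.477, 1.688, 3.586.
Z = Σ gᵢe^(−Eᵢ/kT) = 2·e^(−0) + 3·e^(−1.477) + 5·e^(−1.688) + 1·e^(−3.586) = 2.000 + 0.6850 + 0.9244 + 0.02771 = 3.637.
P₁ = g₁ e^(−E₁/kT) / Z = 0.6850/3.637 = 0.19.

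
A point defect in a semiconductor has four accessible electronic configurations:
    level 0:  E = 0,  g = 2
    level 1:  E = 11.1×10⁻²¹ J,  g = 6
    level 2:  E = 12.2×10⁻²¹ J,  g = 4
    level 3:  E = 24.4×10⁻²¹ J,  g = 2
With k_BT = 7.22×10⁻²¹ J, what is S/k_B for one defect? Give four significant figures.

Eᵢ/kT = 0, 1.53740, 1.68975, 3.37950.
Z = Σ gᵢe^(−Eᵢ/kT) = 2·e^(−0) + 6·e^(−1.53740) + 4·e^(−1.68975) + 2·e^(−3.37950) = 2.00000 + 1.28964 + 0.738263 + 0.0681290 = 4.09603.
⟨E⟩ = Σ EᵢPᵢ = 6.09960 ×10⁻²¹ J.
S/k_B = ln Z + ⟨E⟩/kT = ln(4.09603) + 6.09960/7.22 = 1.41002 + 0.844820 = 2.255.

2.255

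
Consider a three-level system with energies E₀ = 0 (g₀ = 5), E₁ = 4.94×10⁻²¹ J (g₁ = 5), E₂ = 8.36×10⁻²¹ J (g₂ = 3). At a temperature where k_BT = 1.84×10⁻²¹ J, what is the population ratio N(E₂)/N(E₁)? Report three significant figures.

n₂/n₁ = (g₂/g₁) exp[−(E₂−E₁)/kT] = (3/5) × exp(−(3.42 ×10⁻²¹ J)/(1.84 ×10⁻²¹ J)) = (3/5) × exp(-1.8587) = 0.0935.

0.0935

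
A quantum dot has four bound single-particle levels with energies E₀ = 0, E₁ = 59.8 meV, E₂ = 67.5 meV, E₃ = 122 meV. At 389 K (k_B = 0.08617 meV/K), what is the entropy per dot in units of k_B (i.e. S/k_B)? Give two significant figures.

0.78

k_BT = 0.08617 × 389 K = 33.52 meV.
Eᵢ/kT = 0, 1.784, 2.014, 3.640.
Z = Σ e^(−Eᵢ/kT) = e^(−0) + e^(−1.784) + e^(−2.014) + e^(−3.640) = 1.000 + 0.1680 + 0.1335 + 0.02625 = 1.328.
⟨E⟩ = Σ EᵢPᵢ = 16.76 meV.
S/k_B = ln Z + ⟨E⟩/kT = ln(1.328) + 16.76/33.52 = 0.2837 + 0.5000 = 0.78.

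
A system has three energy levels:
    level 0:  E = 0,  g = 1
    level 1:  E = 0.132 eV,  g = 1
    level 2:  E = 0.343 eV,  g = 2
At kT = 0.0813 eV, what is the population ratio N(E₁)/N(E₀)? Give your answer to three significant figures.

0.197

n₁/n₀ = (g₁/g₀) exp[−(E₁−E₀)/kT] = (1/1) × exp(−(0.132 eV)/(0.0813 eV)) = (1/1) × exp(-1.6236) = 0.197.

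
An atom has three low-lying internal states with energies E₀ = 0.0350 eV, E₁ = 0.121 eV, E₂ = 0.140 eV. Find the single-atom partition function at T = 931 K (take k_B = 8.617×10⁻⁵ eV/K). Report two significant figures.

k_BT = 8.617×10⁻⁵ × 931 K = 0.08022 eV.
Eᵢ/kT = 0.4363, 1.508, 1.745.
Z = Σ e^(−Eᵢ/kT) = e^(−0.4363) + e^(−1.508) + e^(−1.745) = 0.6464 + 0.2214 + 0.1746 = 1.042.

Z = 1.0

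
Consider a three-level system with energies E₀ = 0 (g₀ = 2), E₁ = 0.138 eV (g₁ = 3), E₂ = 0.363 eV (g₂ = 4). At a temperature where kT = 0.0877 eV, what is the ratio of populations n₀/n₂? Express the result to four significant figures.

n₀/n₂ = (g₀/g₂) exp[−(E₀−E₂)/kT] = (2/4) × exp(−(-0.363 eV)/(0.0877 eV)) = (2/4) × exp(4.13911) = 31.37.

31.37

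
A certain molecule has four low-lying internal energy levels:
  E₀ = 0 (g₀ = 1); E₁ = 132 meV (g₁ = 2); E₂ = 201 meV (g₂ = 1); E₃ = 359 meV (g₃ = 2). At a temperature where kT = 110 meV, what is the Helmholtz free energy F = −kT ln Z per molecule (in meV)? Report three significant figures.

Eᵢ/kT = 0, 1.2000, 1.8273, 3.2636.
Z = Σ gᵢe^(−Eᵢ/kT) = 1·e^(−0) + 2·e^(−1.2000) + 1·e^(−1.8273) + 2·e^(−3.2636) = 1.0000 + 0.60239 + 0.16085 + 0.076501 = 1.8397.
F = −kT ln Z = −110 × ln(1.8397) = −110 × 0.60960 = -67.1 meV.

-67.1 meV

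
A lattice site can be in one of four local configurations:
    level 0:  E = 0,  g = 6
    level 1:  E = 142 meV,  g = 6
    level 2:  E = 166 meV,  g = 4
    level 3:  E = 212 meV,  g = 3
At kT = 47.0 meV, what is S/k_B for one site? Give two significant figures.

Eᵢ/kT = 0, 3.021, 3.532, 4.511.
Z = Σ gᵢe^(−Eᵢ/kT) = 6·e^(−0) + 6·e^(−3.021) + 4·e^(−3.532) + 3·e^(−4.511) = 6.000 + 0.2925 + 0.1170 + 0.03296 = 6.442.
⟨E⟩ = Σ EᵢPᵢ = 10.55 meV.
S/k_B = ln Z + ⟨E⟩/kT = ln(6.442) + 10.55/47.0 = 1.863 + 0.2245 = 2.1.

2.1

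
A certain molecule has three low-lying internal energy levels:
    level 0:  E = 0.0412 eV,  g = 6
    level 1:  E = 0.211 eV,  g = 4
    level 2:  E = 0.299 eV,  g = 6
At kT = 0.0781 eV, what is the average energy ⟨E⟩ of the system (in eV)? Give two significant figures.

Eᵢ/kT = 0.5275, 2.702, 3.828.
Z = Σ gᵢe^(−Eᵢ/kT) = 6·e^(−0.5275) + 4·e^(−2.702) + 6·e^(−3.828) = 3.540 + 0.2683 + 0.1305 = 3.939.
⟨E⟩ = Σ Eᵢ gᵢe^(−Eᵢ/kT) / Z = (0.0412·3.540 + 0.211·0.2683 + 0.299·0.1305) / 3.939 = 0.061 eV.

0.061 eV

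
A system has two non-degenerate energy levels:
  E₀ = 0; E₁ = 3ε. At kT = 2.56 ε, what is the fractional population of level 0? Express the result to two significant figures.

0.76

Eᵢ/kT = 0, 1.172.
Z = Σ e^(−Eᵢ/kT) = e^(−0) + e^(−1.172) = 1.000 + 0.3097 = 1.310.
P₀ = e^(−E₀/kT) / Z = 1.000/1.310 = 0.76.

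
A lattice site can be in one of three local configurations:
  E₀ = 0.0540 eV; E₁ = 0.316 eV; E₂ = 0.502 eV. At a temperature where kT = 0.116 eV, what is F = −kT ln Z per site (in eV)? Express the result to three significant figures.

Eᵢ/kT = 0.46552, 2.7241, 4.3276.
Z = Σ e^(−Eᵢ/kT) = e^(−0.46552) + e^(−2.7241) + e^(−4.3276) = 0.62781 + 0.065605 + 0.013199 = 0.70661.
F = −kT ln Z = −0.116 × ln(0.70661) = −0.116 × -0.34728 = 0.0403 eV.

0.0403 eV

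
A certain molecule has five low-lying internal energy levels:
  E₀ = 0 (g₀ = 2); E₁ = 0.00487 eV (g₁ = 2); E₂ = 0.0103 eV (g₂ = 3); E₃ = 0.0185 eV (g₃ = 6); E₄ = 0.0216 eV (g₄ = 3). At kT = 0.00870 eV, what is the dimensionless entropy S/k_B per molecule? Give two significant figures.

2.4

Eᵢ/kT = 0, 0.5598, 1.184, 2.126, 2.483.
Z = Σ gᵢe^(−Eᵢ/kT) = 2·e^(−0) + 2·e^(−0.5598) + 3·e^(−1.184) + 6·e^(−2.126) + 3·e^(−2.483) = 2.000 + 1.143 + 0.9182 + 0.7159 + 0.2505 = 5.028.
⟨E⟩ = Σ EᵢPᵢ = 0.006698 eV.
S/k_B = ln Z + ⟨E⟩/kT = ln(5.028) + 0.006698/0.00870 = 1.615 + 0.7699 = 2.4.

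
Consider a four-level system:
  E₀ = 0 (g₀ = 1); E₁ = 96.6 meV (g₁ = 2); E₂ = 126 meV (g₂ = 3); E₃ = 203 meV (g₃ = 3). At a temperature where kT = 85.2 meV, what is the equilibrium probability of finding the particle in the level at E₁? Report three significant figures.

0.247

Eᵢ/kT = 0, 1.1338, 1.4789, 2.3826.
Z = Σ gᵢe^(−Eᵢ/kT) = 1·e^(−0) + 2·e^(−1.1338) + 3·e^(−1.4789) + 3·e^(−2.3826) = 1.0000 + 0.64362 + 0.68366 + 0.27693 = 2.6042.
P₁ = g₁ e^(−E₁/kT) / Z = 0.64362/2.6042 = 0.247.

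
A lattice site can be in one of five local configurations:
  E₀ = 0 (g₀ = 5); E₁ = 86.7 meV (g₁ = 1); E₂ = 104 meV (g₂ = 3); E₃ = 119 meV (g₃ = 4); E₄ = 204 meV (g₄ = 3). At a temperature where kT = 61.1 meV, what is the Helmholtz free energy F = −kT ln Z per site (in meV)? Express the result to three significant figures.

-114 meV

Eᵢ/kT = 0, 1.4190, 1.7021, 1.9476, 3.3388.
Z = Σ gᵢe^(−Eᵢ/kT) = 5·e^(−0) + 1·e^(−1.4190) + 3·e^(−1.7021) + 4·e^(−1.9476) + 3·e^(−3.3388) = 5.0000 + 0.24196 + 0.54690 + 0.57046 + 0.10644 = 6.4658.
F = −kT ln Z = −61.1 × ln(6.4658) = −61.1 × 1.8665 = -114 meV.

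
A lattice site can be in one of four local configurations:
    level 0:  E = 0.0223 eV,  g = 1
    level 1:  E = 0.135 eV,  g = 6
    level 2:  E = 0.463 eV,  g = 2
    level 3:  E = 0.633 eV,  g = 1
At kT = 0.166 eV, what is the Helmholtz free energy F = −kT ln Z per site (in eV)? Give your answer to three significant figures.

Eᵢ/kT = 0.13434, 0.81325, 2.7892, 3.8133.
Z = Σ gᵢe^(−Eᵢ/kT) = 1·e^(−0.13434) + 6·e^(−0.81325) + 2·e^(−2.7892) + 1·e^(−3.8133) = 0.87429 + 2.6605 + 0.12294 + 0.022075 = 3.6798.
F = −kT ln Z = −0.166 × ln(3.6798) = −0.166 × 1.3029 = -0.216 eV.

-0.216 eV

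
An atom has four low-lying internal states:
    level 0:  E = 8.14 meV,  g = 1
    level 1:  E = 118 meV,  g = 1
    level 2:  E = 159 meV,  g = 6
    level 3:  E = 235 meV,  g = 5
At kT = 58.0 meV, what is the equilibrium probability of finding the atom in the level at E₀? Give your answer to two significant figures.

Eᵢ/kT = 0.1403, 2.034, 2.741, 4.052.
Z = Σ gᵢe^(−Eᵢ/kT) = 1·e^(−0.1403) + 1·e^(−2.034) + 6·e^(−2.741) + 5·e^(−4.052) = 0.8691 + 0.1308 + 0.3870 + 0.08694 = 1.474.
P₀ = g₀ e^(−E₀/kT) / Z = 0.8691/1.474 = 0.59.

0.59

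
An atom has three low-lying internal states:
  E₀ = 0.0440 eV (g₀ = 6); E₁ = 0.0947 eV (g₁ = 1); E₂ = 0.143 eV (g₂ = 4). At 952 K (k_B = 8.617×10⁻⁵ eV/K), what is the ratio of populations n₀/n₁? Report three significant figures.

k_BT = 8.617×10⁻⁵ × 952 K = 0.082034 eV.
n₀/n₁ = (g₀/g₁) exp[−(E₀−E₁)/kT] = (6/1) × exp(−(-0.0507 eV)/(0.082034 eV)) = (6/1) × exp(0.61804) = 11.1.

11.1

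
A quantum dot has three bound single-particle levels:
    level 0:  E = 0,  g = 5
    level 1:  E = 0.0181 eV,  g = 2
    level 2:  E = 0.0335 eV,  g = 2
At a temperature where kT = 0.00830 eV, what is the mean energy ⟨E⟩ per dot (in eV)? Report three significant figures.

Eᵢ/kT = 0, 2.1807, 4.0361.
Z = Σ gᵢe^(−Eᵢ/kT) = 5·e^(−0) + 2·e^(−2.1807) + 2·e^(−4.0361) = 5.0000 + 0.22592 + 0.035332 = 5.2613.
⟨E⟩ = Σ Eᵢ gᵢe^(−Eᵢ/kT) / Z = (0·5.0000 + 0.0181·0.22592 + 0.0335·0.035332) / 5.2613 = 0.00100 eV.

0.00100 eV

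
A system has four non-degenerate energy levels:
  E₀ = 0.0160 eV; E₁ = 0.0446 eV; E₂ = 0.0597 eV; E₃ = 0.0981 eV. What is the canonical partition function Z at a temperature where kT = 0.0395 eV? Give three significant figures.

Z = 1.29

Eᵢ/kT = 0.40506, 1.1291, 1.5114, 2.4835.
Z = Σ e^(−Eᵢ/kT) = e^(−0.40506) + e^(−1.1291) + e^(−1.5114) + e^(−2.4835) = 0.66694 + 0.32332 + 0.22060 + 0.083451 = 1.2943.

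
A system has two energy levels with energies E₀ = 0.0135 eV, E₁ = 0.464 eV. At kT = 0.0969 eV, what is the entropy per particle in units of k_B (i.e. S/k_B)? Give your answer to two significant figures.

0.054

Eᵢ/kT = 0.1393, 4.788.
Z = Σ e^(−Eᵢ/kT) = e^(−0.1393) + e^(−4.788) = 0.8700 + 0.008329 = 0.8783.
⟨E⟩ = Σ EᵢPᵢ = 0.01777 eV.
S/k_B = ln Z + ⟨E⟩/kT = ln(0.8783) + 0.01777/0.0969 = -0.1298 + 0.1834 = 0.054.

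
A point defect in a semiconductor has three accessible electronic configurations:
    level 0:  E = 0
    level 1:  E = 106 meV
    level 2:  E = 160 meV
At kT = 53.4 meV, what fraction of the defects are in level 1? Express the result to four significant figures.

0.1157

Eᵢ/kT = 0, 1.98502, 2.99625.
Z = Σ e^(−Eᵢ/kT) = e^(−0) + e^(−1.98502) + e^(−2.99625) = 1.00000 + 0.137378 + 0.0499741 = 1.18735.
P₁ = e^(−E₁/kT) / Z = 0.137378/1.18735 = 0.1157.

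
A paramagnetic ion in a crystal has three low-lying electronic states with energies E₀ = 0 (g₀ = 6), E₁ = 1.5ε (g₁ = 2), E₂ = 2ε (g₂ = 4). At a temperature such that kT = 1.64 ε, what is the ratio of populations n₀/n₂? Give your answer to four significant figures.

5.078

n₀/n₂ = (g₀/g₂) exp[−(E₀−E₂)/kT] = (6/4) × exp(−(-2ε)/(1.64ε)) = (6/4) × exp(1.21951) = 5.078.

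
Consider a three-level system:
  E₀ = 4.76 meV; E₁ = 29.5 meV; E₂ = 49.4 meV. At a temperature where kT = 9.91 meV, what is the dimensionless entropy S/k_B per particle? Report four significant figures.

Eᵢ/kT = 0.480323, 2.97679, 4.98486.
Z = Σ e^(−Eᵢ/kT) = e^(−0.480323) + e^(−2.97679) + e^(−4.98486) = 0.618584 + 0.0509561 + 0.00684074 = 0.676381.
⟨E⟩ = Σ EᵢPᵢ = 7.07530 meV.
S/k_B = ln Z + ⟨E⟩/kT = ln(0.676381) + 7.07530/9.91 = -0.390999 + 0.713956 = 0.3230.

0.3230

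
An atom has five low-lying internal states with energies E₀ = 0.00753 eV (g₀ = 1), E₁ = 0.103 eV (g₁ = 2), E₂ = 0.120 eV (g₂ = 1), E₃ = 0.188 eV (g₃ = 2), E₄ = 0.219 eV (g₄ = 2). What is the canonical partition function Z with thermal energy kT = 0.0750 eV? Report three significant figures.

Z = 1.88

Eᵢ/kT = 0.10040, 1.3733, 1.6000, 2.5067, 2.9200.
Z = Σ gᵢe^(−Eᵢ/kT) = 1·e^(−0.10040) + 2·e^(−1.3733) + 1·e^(−1.6000) + 2·e^(−2.5067) + 2·e^(−2.9200) = 0.90448 + 0.50654 + 0.20190 + 0.16307 + 0.10787 = 1.8839.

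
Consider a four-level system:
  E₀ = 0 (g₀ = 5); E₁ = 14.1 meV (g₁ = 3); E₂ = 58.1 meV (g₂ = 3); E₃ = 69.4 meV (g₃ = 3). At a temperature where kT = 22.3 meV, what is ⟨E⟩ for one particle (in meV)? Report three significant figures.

6.42 meV

Eᵢ/kT = 0, 0.63229, 2.6054, 3.1121.
Z = Σ gᵢe^(−Eᵢ/kT) = 5·e^(−0) + 3·e^(−0.63229) + 3·e^(−2.6054) + 3·e^(−3.1121) = 5.0000 + 1.5941 + 0.22162 + 0.13352 = 6.9492.
⟨E⟩ = Σ Eᵢ gᵢe^(−Eᵢ/kT) / Z = (0·5.0000 + 14.1·1.5941 + 58.1·0.22162 + 69.4·0.13352) / 6.9492 = 6.42 meV.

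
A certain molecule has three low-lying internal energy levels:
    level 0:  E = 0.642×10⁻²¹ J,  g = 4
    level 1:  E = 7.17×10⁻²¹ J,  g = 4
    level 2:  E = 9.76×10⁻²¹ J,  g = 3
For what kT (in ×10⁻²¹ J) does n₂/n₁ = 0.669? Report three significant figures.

n₂/n₁ = (g₂/g₁) exp[−(E₂−E₁)/kT] = 0.669.
⇒ (E₂−E₁)/kT = ln((3/4)/0.669) = ln(1.1211) = 0.11431.
kT = 2.59 ×10⁻²¹ J / 0.11431 = 22.7 ×10⁻²¹ J.

22.7 ×10⁻²¹ J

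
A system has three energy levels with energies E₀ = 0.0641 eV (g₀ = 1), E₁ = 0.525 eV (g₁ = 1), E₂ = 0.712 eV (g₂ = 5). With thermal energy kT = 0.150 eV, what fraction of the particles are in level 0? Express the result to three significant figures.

0.899

Eᵢ/kT = 0.42733, 3.5000, 4.7467.
Z = Σ gᵢe^(−Eᵢ/kT) = 1·e^(−0.42733) + 1·e^(−3.5000) + 5·e^(−4.7467) = 0.65225 + 0.030197 + 0.043401 = 0.72585.
P₀ = g₀ e^(−E₀/kT) / Z = 0.65225/0.72585 = 0.899.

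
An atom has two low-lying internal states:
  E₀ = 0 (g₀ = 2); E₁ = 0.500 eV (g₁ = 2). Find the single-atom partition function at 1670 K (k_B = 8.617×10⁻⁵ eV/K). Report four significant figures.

k_BT = 8.617×10⁻⁵ × 1670 K = 0.143904 eV.
Eᵢ/kT = 0, 3.47454.
Z = Σ gᵢe^(−Eᵢ/kT) = 2·e^(−0) + 2·e^(−3.47454) = 2.00000 + 0.0619522 = 2.06195.

Z = 2.062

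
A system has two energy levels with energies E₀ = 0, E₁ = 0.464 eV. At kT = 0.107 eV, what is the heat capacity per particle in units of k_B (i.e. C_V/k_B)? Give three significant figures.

Eᵢ/kT = 0, 4.3364.
Z = Σ e^(−Eᵢ/kT) = e^(−0) + e^(−4.3364) = 1.0000 + 0.013084 = 1.0131.
⟨E⟩ = 0.0059925 eV, ⟨E²⟩ = 0.0027805 eV².
C_V/k_B = (⟨E²⟩ − ⟨E⟩²)/(kT)² = (0.0027805 − 0.000035910)/0.011449 = 0.240.

0.240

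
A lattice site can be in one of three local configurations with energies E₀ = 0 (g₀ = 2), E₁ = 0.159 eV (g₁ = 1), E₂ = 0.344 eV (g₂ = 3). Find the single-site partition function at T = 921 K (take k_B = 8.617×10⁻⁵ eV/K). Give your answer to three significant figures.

k_BT = 8.617×10⁻⁵ × 921 K = 0.079363 eV.
Eᵢ/kT = 0, 2.0035, 4.3345.
Z = Σ gᵢe^(−Eᵢ/kT) = 2·e^(−0) + 1·e^(−2.0035) + 3·e^(−4.3345) = 2.0000 + 0.13486 + 0.039325 = 2.1742.

Z = 2.17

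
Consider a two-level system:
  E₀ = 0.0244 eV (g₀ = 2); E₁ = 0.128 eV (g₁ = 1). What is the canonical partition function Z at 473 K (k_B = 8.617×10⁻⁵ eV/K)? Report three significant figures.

Z = 1.14

k_BT = 8.617×10⁻⁵ × 473 K = 0.040758 eV.
Eᵢ/kT = 0.59866, 3.1405.
Z = Σ gᵢe^(−Eᵢ/kT) = 2·e^(−0.59866) + 1·e^(−3.1405) = 1.0991 + 0.043261 = 1.1424.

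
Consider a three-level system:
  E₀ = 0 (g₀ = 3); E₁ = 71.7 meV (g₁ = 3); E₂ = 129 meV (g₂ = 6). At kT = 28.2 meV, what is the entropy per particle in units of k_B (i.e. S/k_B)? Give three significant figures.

1.46

Eᵢ/kT = 0, 2.5426, 4.5745.
Z = Σ gᵢe^(−Eᵢ/kT) = 3·e^(−0) + 3·e^(−2.5426) + 6·e^(−4.5745) = 3.0000 + 0.23598 + 0.061869 = 3.2978.
⟨E⟩ = Σ EᵢPᵢ = 7.5508 meV.
S/k_B = ln Z + ⟨E⟩/kT = ln(3.2978) + 7.5508/28.2 = 1.1933 + 0.26776 = 1.46.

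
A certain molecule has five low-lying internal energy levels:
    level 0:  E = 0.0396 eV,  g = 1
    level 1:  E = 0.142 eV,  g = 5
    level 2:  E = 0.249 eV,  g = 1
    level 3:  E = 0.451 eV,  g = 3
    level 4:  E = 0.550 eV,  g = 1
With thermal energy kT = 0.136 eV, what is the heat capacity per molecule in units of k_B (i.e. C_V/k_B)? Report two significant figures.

0.44

Eᵢ/kT = 0.2912, 1.044, 1.831, 3.316, 4.044.
Z = Σ gᵢe^(−Eᵢ/kT) = 1·e^(−0.2912) + 5·e^(−1.044) + 1·e^(−1.831) + 3·e^(−3.316) + 1·e^(−4.044) = 0.7474 + 1.760 + 0.1603 + 0.1089 + 0.01753 = 2.794.
⟨E⟩ = 0.1354 eV, ⟨E²⟩ = 0.02650 eV².
C_V/k_B = (⟨E²⟩ − ⟨E⟩²)/(kT)² = (0.02650 − 0.01833)/0.01850 = 0.44.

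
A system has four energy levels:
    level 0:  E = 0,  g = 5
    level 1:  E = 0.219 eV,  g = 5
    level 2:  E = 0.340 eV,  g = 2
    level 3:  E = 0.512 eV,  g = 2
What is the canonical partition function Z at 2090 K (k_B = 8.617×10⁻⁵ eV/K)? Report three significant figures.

Z = 6.90

k_BT = 8.617×10⁻⁵ × 2090 K = 0.18010 eV.
Eᵢ/kT = 0, 1.2160, 1.8878, 2.8429.
Z = Σ gᵢe^(−Eᵢ/kT) = 5·e^(−0) + 5·e^(−1.2160) + 2·e^(−1.8878) + 2·e^(−2.8429) = 5.0000 + 1.4821 + 0.30281 + 0.11651 = 6.9014.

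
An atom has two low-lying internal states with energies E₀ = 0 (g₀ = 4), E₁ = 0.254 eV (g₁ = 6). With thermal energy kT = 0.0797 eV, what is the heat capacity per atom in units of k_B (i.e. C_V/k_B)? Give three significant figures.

Eᵢ/kT = 0, 3.1870.
Z = Σ gᵢe^(−Eᵢ/kT) = 4·e^(−0) + 6·e^(−3.1870) = 4.0000 + 0.24777 = 4.2478.
⟨E⟩ = 0.014816 eV, ⟨E²⟩ = 0.0037632 eV².
C_V/k_B = (⟨E²⟩ − ⟨E⟩²)/(kT)² = (0.0037632 − 0.00021951)/0.0063521 = 0.558.

0.558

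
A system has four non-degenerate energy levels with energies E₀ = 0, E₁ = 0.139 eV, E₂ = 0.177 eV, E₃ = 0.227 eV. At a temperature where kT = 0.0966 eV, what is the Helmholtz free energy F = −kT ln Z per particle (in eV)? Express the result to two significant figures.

-0.039 eV

Eᵢ/kT = 0, 1.439, 1.832, 2.350.
Z = Σ e^(−Eᵢ/kT) = e^(−0) + e^(−1.439) + e^(−1.832) + e^(−2.350) = 1.000 + 0.2372 + 0.1601 + 0.09537 = 1.493.
F = −kT ln Z = −0.0966 × ln(1.493) = −0.0966 × 0.4008 = -0.039 eV.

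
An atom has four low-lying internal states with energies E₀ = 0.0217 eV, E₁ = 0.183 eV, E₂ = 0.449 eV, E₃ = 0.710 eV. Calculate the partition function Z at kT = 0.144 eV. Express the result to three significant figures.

Z = 1.19

Eᵢ/kT = 0.15069, 1.2708, 3.1181, 4.9306.
Z = Σ e^(−Eᵢ/kT) = e^(−0.15069) + e^(−1.2708) + e^(−3.1181) + e^(−4.9306) = 0.86011 + 0.28061 + 0.044241 + 0.0072222 = 1.1922.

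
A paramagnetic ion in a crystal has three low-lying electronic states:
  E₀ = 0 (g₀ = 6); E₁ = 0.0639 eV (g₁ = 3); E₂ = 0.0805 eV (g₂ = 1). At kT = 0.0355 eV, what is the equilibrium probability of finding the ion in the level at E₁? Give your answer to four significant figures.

0.07514

Eᵢ/kT = 0, 1.80000, 2.26761.
Z = Σ gᵢe^(−Eᵢ/kT) = 6·e^(−0) + 3·e^(−1.80000) + 1·e^(−2.26761) = 6.00000 + 0.495897 + 0.103559 = 6.59946.
P₁ = g₁ e^(−E₁/kT) / Z = 0.495897/6.59946 = 0.07514.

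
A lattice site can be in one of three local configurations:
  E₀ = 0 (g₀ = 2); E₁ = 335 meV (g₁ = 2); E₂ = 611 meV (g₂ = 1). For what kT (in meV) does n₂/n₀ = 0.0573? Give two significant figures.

n₂/n₀ = (g₂/g₀) exp[−(E₂−E₀)/kT] = 0.0573.
⇒ (E₂−E₀)/kT = ln((1/2)/0.0573) = ln(8.726) = 2.166.
kT = 611 meV / 2.166 = 280 meV.

280 meV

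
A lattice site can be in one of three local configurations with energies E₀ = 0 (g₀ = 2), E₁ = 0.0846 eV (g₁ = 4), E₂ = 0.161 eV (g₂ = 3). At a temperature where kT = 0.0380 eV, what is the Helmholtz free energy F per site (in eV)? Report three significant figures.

Eᵢ/kT = 0, 2.2263, 4.2368.
Z = Σ gᵢe^(−Eᵢ/kT) = 2·e^(−0) + 4·e^(−2.2263) + 3·e^(−4.2368) = 2.0000 + 0.43171 + 0.043361 = 2.4751.
F = −kT ln Z = −0.0380 × ln(2.4751) = −0.0380 × 0.90628 = -0.0344 eV.

-0.0344 eV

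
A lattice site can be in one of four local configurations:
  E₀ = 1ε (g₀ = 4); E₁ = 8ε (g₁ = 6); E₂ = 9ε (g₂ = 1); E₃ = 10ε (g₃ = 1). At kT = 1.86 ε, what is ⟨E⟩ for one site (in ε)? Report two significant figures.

1.3 ε

Eᵢ/kT = 0.5376, 4.301, 4.839, 5.376.
Z = Σ gᵢe^(−Eᵢ/kT) = 4·e^(−0.5376) + 6·e^(−4.301) + 1·e^(−4.839) + 1·e^(−5.376) = 2.337 + 0.08133 + 0.007915 + 0.004626 = 2.431.
⟨E⟩ = Σ Eᵢ gᵢe^(−Eᵢ/kT) / Z = (1·2.337 + 8·0.08133 + 9·0.007915 + 10·0.004626) / 2.431 = 1.3 ε.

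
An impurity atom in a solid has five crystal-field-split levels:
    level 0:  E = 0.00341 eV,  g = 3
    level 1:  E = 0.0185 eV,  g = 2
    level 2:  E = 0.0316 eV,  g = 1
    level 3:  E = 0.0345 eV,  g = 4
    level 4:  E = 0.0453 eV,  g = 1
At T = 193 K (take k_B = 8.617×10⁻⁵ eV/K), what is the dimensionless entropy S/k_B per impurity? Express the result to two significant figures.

2.1

k_BT = 8.617×10⁻⁵ × 193 K = 0.01663 eV.
Eᵢ/kT = 0.2051, 1.112, 1.900, 2.075, 2.724.
Z = Σ gᵢe^(−Eᵢ/kT) = 3·e^(−0.2051) + 2·e^(−1.112) + 1·e^(−1.900) + 4·e^(−2.075) + 1·e^(−2.724) = 2.444 + 0.6578 + 0.1496 + 0.5022 + 0.06561 = 3.819.
⟨E⟩ = Σ EᵢPᵢ = 0.01192 eV.
S/k_B = ln Z + ⟨E⟩/kT = ln(3.819) + 0.01192/0.01663 = 1.340 + 0.7168 = 2.1.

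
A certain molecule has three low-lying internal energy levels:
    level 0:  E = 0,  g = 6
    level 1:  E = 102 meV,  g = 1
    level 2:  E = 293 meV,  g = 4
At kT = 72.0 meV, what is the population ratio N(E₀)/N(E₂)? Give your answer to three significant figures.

87.8

n₀/n₂ = (g₀/g₂) exp[−(E₀−E₂)/kT] = (6/4) × exp(−(-293 meV)/(72.0 meV)) = (6/4) × exp(4.0694) = 87.8.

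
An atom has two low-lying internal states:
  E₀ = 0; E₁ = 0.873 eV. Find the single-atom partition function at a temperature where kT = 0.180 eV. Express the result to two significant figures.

Z = 1.0

Eᵢ/kT = 0, 4.850.
Z = Σ e^(−Eᵢ/kT) = e^(−0) + e^(−4.850) = 1.000 + 0.007828 = 1.008.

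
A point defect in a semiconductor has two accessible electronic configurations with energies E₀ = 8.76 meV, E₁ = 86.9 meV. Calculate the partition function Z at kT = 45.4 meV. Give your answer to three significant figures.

Z = 0.972

Eᵢ/kT = 0.19295, 1.9141.
Z = Σ e^(−Eᵢ/kT) = e^(−0.19295) + e^(−1.9141) = 0.82452 + 0.14747 = 0.97199.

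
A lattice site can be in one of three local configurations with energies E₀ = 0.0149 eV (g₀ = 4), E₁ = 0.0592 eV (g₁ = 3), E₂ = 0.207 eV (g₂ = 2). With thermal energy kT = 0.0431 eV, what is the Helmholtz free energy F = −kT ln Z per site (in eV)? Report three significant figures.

Eᵢ/kT = 0.34571, 1.3735, 4.8028.
Z = Σ gᵢe^(−Eᵢ/kT) = 4·e^(−0.34571) + 3·e^(−1.3735) + 2·e^(−4.8028) = 2.8309 + 0.75966 + 0.016413 = 3.6070.
F = −kT ln Z = −0.0431 × ln(3.6070) = −0.0431 × 1.2829 = -0.0553 eV.

-0.0553 eV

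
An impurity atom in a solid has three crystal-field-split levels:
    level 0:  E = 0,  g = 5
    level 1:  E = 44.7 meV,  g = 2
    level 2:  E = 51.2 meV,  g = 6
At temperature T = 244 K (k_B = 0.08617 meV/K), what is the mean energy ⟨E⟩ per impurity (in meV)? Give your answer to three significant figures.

k_BT = 0.08617 × 244 K = 21.025 meV.
Eᵢ/kT = 0, 2.1260, 2.4352.
Z = Σ gᵢe^(−Eᵢ/kT) = 5·e^(−0) + 2·e^(−2.1260) + 6·e^(−2.4352) = 5.0000 + 0.23863 + 0.52548 = 5.7641.
⟨E⟩ = Σ Eᵢ gᵢe^(−Eᵢ/kT) / Z = (0·5.0000 + 44.7·0.23863 + 51.2·0.52548) / 5.7641 = 6.52 meV.

6.52 meV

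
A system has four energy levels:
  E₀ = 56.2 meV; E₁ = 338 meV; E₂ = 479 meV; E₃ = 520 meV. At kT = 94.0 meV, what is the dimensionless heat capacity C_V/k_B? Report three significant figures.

Eᵢ/kT = 0.59787, 3.5957, 5.0957, 5.5319.
Z = Σ e^(−Eᵢ/kT) = e^(−0.59787) + e^(−3.5957) + e^(−5.0957) + e^(−5.5319) = 0.54998 + 0.027441 + 0.0061230 + 0.0039585 = 0.58750.
⟨E⟩ = 76.894 meV, ⟨E²⟩ = 12506 meV².
C_V/k_B = (⟨E²⟩ − ⟨E⟩²)/(kT)² = (12506 − 5912.7)/8836.0 = 0.746.

0.746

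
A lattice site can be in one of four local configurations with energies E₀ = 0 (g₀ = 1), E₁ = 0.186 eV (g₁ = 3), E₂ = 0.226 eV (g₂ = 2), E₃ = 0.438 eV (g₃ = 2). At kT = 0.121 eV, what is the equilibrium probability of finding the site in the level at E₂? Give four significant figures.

0.1539

Eᵢ/kT = 0, 1.53719, 1.86777, 3.61983.
Z = Σ gᵢe^(−Eᵢ/kT) = 1·e^(−0) + 3·e^(−1.53719) + 2·e^(−1.86777) + 2·e^(−3.61983) = 1.00000 + 0.644953 + 0.308935 + 0.0535745 = 2.00746.
P₂ = g₂ e^(−E₂/kT) / Z = 0.308935/2.00746 = 0.1539.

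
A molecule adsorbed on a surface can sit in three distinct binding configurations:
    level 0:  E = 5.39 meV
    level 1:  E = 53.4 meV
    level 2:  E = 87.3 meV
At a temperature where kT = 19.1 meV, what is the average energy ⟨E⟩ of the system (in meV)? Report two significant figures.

Eᵢ/kT = 0.2822, 2.796, 4.571.
Z = Σ e^(−Eᵢ/kT) = e^(−0.2822) + e^(−2.796) + e^(−4.571) = 0.7541 + 0.06105 + 0.01035 = 0.8255.
⟨E⟩ = Σ Eᵢ e^(−Eᵢ/kT) / Z = (5.39·0.7541 + 53.4·0.06105 + 87.3·0.01035) / 0.8255 = 10 meV.

10 meV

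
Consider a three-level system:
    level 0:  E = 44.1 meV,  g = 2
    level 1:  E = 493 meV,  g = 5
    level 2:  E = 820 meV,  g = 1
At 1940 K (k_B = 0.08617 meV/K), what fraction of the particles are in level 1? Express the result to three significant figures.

0.145

k_BT = 0.08617 × 1940 K = 167.17 meV.
Eᵢ/kT = 0.26380, 2.9491, 4.9052.
Z = Σ gᵢe^(−Eᵢ/kT) = 2·e^(−0.26380) + 5·e^(−2.9491) + 1·e^(−4.9052) = 1.5363 + 0.26193 + 0.0074080 = 1.8056.
P₁ = g₁ e^(−E₁/kT) / Z = 0.26193/1.8056 = 0.145.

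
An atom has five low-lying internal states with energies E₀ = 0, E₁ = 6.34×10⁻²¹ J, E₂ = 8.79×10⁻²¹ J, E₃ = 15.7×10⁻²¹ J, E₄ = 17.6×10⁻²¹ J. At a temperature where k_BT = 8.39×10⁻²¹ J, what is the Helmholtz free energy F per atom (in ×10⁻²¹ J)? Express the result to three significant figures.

-6.21 ×10⁻²¹ J

Eᵢ/kT = 0, 0.75566, 1.0477, 1.8713, 2.0977.
Z = Σ e^(−Eᵢ/kT) = e^(−0) + e^(−0.75566) + e^(−1.0477) + e^(−1.8713) + e^(−2.0977) = 1.0000 + 0.46970 + 0.35074 + 0.15392 + 0.12274 = 2.0971.
F = −kT ln Z = −8.39 × ln(2.0971) = −8.39 × 0.74056 = -6.21 ×10⁻²¹ J.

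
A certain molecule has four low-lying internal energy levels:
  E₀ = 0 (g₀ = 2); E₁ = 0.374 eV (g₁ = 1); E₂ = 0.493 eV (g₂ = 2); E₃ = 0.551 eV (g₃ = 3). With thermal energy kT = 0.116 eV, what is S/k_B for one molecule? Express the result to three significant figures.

Eᵢ/kT = 0, 3.2241, 4.2500, 4.7500.
Z = Σ gᵢe^(−Eᵢ/kT) = 2·e^(−0) + 1·e^(−3.2241) + 2·e^(−4.2500) + 3·e^(−4.7500) = 2.0000 + 0.039792 + 0.028528 + 0.025955 = 2.0943.
⟨E⟩ = Σ EᵢPᵢ = 0.020650 eV.
S/k_B = ln Z + ⟨E⟩/kT = ln(2.0943) + 0.020650/0.116 = 0.73922 + 0.17802 = 0.917.

0.917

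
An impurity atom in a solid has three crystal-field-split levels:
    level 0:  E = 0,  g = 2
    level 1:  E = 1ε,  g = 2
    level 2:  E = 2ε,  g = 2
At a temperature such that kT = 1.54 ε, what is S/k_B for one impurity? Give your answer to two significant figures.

1.7

Eᵢ/kT = 0, 0.6494, 1.299.
Z = Σ gᵢe^(−Eᵢ/kT) = 2·e^(−0) + 2·e^(−0.6494) + 2·e^(−1.299) = 2.000 + 1.045 + 0.5456 = 3.591.
⟨E⟩ = Σ EᵢPᵢ = 0.5949 ε.
S/k_B = ln Z + ⟨E⟩/kT = ln(3.591) + 0.5949/1.54 = 1.278 + 0.3863 = 1.7.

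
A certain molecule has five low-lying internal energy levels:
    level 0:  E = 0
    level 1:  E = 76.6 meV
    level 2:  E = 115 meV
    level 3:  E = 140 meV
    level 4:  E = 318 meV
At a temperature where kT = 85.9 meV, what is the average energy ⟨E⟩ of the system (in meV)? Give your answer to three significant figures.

Eᵢ/kT = 0, 0.89173, 1.3388, 1.6298, 3.7020.
Z = Σ e^(−Eᵢ/kT) = e^(−0) + e^(−0.89173) + e^(−1.3388) + e^(−1.6298) + e^(−3.7020) = 1.0000 + 0.40995 + 0.26216 + 0.19597 + 0.024674 = 1.8928.
⟨E⟩ = Σ Eᵢ e^(−Eᵢ/kT) / Z = (0·1.0000 + 76.6·0.40995 + 115·0.26216 + 140·0.19597 + 318·0.024674) / 1.8928 = 51.2 meV.

51.2 meV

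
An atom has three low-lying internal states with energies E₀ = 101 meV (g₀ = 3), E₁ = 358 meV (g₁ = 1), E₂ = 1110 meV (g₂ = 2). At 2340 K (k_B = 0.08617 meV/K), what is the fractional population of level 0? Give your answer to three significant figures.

k_BT = 0.08617 × 2340 K = 201.64 meV.
Eᵢ/kT = 0.50089, 1.7754, 5.5049.
Z = Σ gᵢe^(−Eᵢ/kT) = 3·e^(−0.50089) + 1·e^(−1.7754) + 2·e^(−5.5049) = 1.8180 + 0.16942 + 0.0081336 = 1.9956.
P₀ = g₀ e^(−E₀/kT) / Z = 1.8180/1.9956 = 0.911.

0.911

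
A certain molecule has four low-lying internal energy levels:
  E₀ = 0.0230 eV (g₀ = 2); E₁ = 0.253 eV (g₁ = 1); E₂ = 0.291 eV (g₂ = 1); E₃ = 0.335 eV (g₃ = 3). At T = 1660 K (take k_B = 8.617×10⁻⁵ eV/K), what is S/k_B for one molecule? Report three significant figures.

k_BT = 8.617×10⁻⁵ × 1660 K = 0.14304 eV.
Eᵢ/kT = 0.16079, 1.7687, 2.0344, 2.3420.
Z = Σ gᵢe^(−Eᵢ/kT) = 2·e^(−0.16079) + 1·e^(−1.7687) + 1·e^(−2.0344) + 3·e^(−2.3420) = 1.7029 + 0.17055 + 0.13076 + 0.28841 = 2.2926.
⟨E⟩ = Σ EᵢPᵢ = 0.094646 eV.
S/k_B = ln Z + ⟨E⟩/kT = ln(2.2926) + 0.094646/0.14304 = 0.82969 + 0.66168 = 1.49.

1.49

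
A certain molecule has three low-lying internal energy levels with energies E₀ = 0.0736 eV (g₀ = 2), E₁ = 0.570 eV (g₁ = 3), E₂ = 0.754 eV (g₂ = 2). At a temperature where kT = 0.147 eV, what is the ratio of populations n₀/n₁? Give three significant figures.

19.5

n₀/n₁ = (g₀/g₁) exp[−(E₀−E₁)/kT] = (2/3) × exp(−(-0.4964 eV)/(0.147 eV)) = (2/3) × exp(3.3769) = 19.5.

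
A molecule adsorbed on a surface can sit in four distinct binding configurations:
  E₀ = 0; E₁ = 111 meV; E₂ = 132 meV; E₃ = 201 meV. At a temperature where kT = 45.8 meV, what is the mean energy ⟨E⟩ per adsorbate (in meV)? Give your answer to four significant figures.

Eᵢ/kT = 0, 2.42358, 2.88210, 4.38865.
Z = Σ e^(−Eᵢ/kT) = e^(−0) + e^(−2.42358) + e^(−2.88210) + e^(−4.38865) = 1.00000 + 0.0886038 + 0.0560170 + 0.0124175 = 1.15704.
⟨E⟩ = Σ Eᵢ e^(−Eᵢ/kT) / Z = (0·1.00000 + 111·0.0886038 + 132·0.0560170 + 201·0.0124175) / 1.15704 = 17.05 meV.

17.05 meV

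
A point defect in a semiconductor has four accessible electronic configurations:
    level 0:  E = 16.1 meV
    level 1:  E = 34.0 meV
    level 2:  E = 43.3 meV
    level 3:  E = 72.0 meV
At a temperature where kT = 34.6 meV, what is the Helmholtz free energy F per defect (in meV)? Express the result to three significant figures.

-12.0 meV

Eᵢ/kT = 0.46532, 0.98266, 1.2514, 2.0809.
Z = Σ e^(−Eᵢ/kT) = e^(−0.46532) + e^(−0.98266) + e^(−1.2514) + e^(−2.0809) = 0.62793 + 0.37431 + 0.28610 + 0.12482 = 1.4132.
F = −kT ln Z = −34.6 × ln(1.4132) = −34.6 × 0.34586 = -12.0 meV.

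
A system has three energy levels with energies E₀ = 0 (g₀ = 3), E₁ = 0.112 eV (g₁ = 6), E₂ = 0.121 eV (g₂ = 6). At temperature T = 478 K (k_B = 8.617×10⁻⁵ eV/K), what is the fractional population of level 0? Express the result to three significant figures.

0.808

k_BT = 8.617×10⁻⁵ × 478 K = 0.041189 eV.
Eᵢ/kT = 0, 2.7192, 2.9377.
Z = Σ gᵢe^(−Eᵢ/kT) = 3·e^(−0) + 6·e^(−2.7192) + 6·e^(−2.9377) = 3.0000 + 0.39556 + 0.31792 = 3.7135.
P₀ = g₀ e^(−E₀/kT) / Z = 3.0000/3.7135 = 0.808.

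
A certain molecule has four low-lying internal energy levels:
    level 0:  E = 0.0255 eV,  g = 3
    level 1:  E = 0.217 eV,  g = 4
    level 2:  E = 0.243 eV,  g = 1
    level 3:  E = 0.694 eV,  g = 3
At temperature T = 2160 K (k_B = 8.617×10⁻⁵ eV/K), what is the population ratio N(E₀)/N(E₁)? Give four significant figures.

2.098

k_BT = 8.617×10⁻⁵ × 2160 K = 0.186127 eV.
n₀/n₁ = (g₀/g₁) exp[−(E₀−E₁)/kT] = (3/4) × exp(−(-0.1915 eV)/(0.186127 eV)) = (3/4) × exp(1.02887) = 2.098.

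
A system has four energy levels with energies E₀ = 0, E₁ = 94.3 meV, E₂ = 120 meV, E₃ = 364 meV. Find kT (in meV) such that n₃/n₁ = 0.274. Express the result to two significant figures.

n₃/n₁ = exp[−(E₃−E₁)/kT] = 0.274.
⇒ (E₃−E₁)/kT = ln(1/0.274) = ln(3.650) = 1.295.
kT = 269.7 meV / 1.295 = 210 meV.

210 meV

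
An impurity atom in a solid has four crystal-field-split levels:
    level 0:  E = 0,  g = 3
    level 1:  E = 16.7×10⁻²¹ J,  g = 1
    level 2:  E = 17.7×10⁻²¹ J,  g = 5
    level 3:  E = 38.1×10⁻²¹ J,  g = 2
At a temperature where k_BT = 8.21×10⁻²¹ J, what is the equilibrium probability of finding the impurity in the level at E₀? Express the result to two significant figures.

Eᵢ/kT = 0, 2.034, 2.156, 4.641.
Z = Σ gᵢe^(−Eᵢ/kT) = 3·e^(−0) + 1·e^(−2.034) + 5·e^(−2.156) + 2·e^(−4.641) = 3.000 + 0.1308 + 0.5789 + 0.01930 = 3.729.
P₀ = g₀ e^(−E₀/kT) / Z = 3.000/3.729 = 0.80.

0.80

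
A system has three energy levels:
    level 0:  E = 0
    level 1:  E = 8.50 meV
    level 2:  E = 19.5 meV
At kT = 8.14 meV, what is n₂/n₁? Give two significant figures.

0.26

n₂/n₁ = exp[−(E₂−E₁)/kT] = exp(−(11.00 meV)/(8.14 meV)) = exp(-1.351) = 0.26.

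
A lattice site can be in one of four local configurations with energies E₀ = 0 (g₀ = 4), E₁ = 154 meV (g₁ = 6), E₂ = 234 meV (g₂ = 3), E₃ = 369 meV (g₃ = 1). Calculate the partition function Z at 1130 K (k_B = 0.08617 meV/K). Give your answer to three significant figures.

k_BT = 0.08617 × 1130 K = 97.372 meV.
Eᵢ/kT = 0, 1.5816, 2.4032, 3.7896.
Z = Σ gᵢe^(−Eᵢ/kT) = 4·e^(−0) + 6·e^(−1.5816) + 3·e^(−2.4032) + 1·e^(−3.7896) = 4.0000 + 1.2339 + 0.27128 + 0.022605 = 5.5278.

Z = 5.53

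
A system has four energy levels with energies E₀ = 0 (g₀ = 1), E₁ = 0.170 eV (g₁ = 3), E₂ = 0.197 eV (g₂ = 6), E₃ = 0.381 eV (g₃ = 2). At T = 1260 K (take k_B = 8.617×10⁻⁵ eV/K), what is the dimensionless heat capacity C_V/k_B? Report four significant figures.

k_BT = 8.617×10⁻⁵ × 1260 K = 0.108574 eV.
Eᵢ/kT = 0, 1.56575, 1.81443, 3.50913.
Z = Σ gᵢe^(−Eᵢ/kT) = 1·e^(−0) + 3·e^(−1.56575) + 6·e^(−1.81443) + 2·e^(−3.50913) = 1.00000 + 0.626794 + 0.977585 + 0.0598459 = 2.66422.
⟨E⟩ = 0.120839 eV, ⟨E²⟩ = 0.0243001 eV².
C_V/k_B = (⟨E²⟩ − ⟨E⟩²)/(kT)² = (0.0243001 − 0.0146021)/0.0117883 = 0.8227.

0.8227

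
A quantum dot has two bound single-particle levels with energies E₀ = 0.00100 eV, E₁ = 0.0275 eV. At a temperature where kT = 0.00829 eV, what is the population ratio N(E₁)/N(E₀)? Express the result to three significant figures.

0.0409

n₁/n₀ = exp[−(E₁−E₀)/kT] = exp(−(0.02650 eV)/(0.00829 eV)) = exp(-3.1966) = 0.0409.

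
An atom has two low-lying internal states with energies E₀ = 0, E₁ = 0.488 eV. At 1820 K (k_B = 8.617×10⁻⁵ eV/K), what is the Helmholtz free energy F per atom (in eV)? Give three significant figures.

k_BT = 8.617×10⁻⁵ × 1820 K = 0.15683 eV.
Eᵢ/kT = 0, 3.1116.
Z = Σ e^(−Eᵢ/kT) = e^(−0) + e^(−3.1116) = 1.0000 + 0.044530 = 1.0445.
F = −kT ln Z = −0.15683 × ln(1.0445) = −0.15683 × 0.043538 = -0.00683 eV.

-0.00683 eV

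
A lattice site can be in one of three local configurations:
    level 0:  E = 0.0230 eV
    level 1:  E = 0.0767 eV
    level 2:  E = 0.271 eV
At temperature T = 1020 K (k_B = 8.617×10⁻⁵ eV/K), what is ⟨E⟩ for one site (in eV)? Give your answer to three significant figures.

0.0504 eV

k_BT = 8.617×10⁻⁵ × 1020 K = 0.087893 eV.
Eᵢ/kT = 0.26168, 0.87265, 3.0833.
Z = Σ e^(−Eᵢ/kT) = e^(−0.26168) + e^(−0.87265) + e^(−3.0833) = 0.76976 + 0.41784 + 0.045808 = 1.2334.
⟨E⟩ = Σ Eᵢ e^(−Eᵢ/kT) / Z = (0.0230·0.76976 + 0.0767·0.41784 + 0.271·0.045808) / 1.2334 = 0.0504 eV.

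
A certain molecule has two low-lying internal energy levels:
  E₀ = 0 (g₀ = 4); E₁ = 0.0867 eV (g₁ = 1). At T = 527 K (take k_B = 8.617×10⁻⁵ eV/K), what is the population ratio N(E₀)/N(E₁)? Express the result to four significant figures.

26.99

k_BT = 8.617×10⁻⁵ × 527 K = 0.0454116 eV.
n₀/n₁ = (g₀/g₁) exp[−(E₀−E₁)/kT] = (4/1) × exp(−(-0.0867 eV)/(0.0454116 eV)) = (4/1) × exp(1.90920) = 26.99.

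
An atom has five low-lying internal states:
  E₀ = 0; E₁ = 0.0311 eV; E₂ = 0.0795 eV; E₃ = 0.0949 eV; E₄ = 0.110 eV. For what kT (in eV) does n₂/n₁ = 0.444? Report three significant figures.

0.0596 eV

n₂/n₁ = exp[−(E₂−E₁)/kT] = 0.444.
⇒ (E₂−E₁)/kT = ln(1/0.444) = ln(2.2523) = 0.81195.
kT = 0.0484 eV / 0.81195 = 0.0596 eV.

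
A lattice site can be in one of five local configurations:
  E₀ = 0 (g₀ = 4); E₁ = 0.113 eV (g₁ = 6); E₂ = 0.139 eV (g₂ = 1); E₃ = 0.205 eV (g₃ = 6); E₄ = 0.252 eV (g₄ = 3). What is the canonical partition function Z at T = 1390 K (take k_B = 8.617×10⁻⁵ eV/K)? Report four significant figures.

k_BT = 8.617×10⁻⁵ × 1390 K = 0.119776 eV.
Eᵢ/kT = 0, 0.943428, 1.16050, 1.71153, 2.10393.
Z = Σ gᵢe^(−Eᵢ/kT) = 4·e^(−0) + 6·e^(−0.943428) + 1·e^(−1.16050) + 6·e^(−1.71153) + 3·e^(−2.10393) = 4.00000 + 2.33575 + 0.313329 + 1.08354 + 0.365928 = 8.09855.

Z = 8.099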